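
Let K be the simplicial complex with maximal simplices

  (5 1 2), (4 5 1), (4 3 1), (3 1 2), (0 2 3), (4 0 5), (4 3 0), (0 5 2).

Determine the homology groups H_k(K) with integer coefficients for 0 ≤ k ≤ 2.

H_0 = Z,  H_1 = 0,  H_2 = Z.

We work with the vertex ordering 0 < 1 < 2 < 3 < 4 < 5. The simplices of K, each written with vertices in increasing order, are:

  0-simplices (6): [0], [1], [2], [3], [4], [5]
  1-simplices (12): [0,2], [0,3], [0,4], [0,5], [1,2], [1,3], [1,4], [1,5], [2,3], [2,5], [3,4], [4,5]
  2-simplices (8): [0,2,3], [0,2,5], [0,3,4], [0,4,5], [1,2,3], [1,2,5], [1,3,4], [1,4,5]

so the chain groups are C_0 ≅ Z^6, C_1 ≅ Z^12, C_2 ≅ Z^8.

The boundary map ∂_1: C_1 → C_0 sends each edge [p,q] (with p < q) to q − p. For instance
  ∂[0,5] = [5] − [0].
The resulting 6×12 matrix has rank 5, and its Smith normal form has invariant factors (1,1,1,1,1).

Boundary ∂_2: C_2 → C_1 sends each 2-simplex [p,q,r] to [q,r] − [p,r] + [p,q]. For instance
  ∂[1,4,5] = [4,5] − [1,5] + [1,4],
  ∂[1,3,4] = [3,4] − [1,4] + [1,3].
The resulting 12×8 matrix has rank 7, and its Smith normal form has invariant factors (1,1,1,1,1,1,1).

Reading off H_k = ker ∂_k / im ∂_{k+1}:

  H_0: rank C_0 − rank ∂_1 = 6 − 5 = 1, and the invariant factors of ∂_1 are all 1, so H_0 ≅ Z.
  H_1: rank ker ∂_1 − rank ∂_2 = (12 − 5) − 7 = 0, and the invariant factors of ∂_2 are all 1, so H_1 ≅ 0.
  H_2: rank ker ∂_2 − rank ∂_3 = (8 − 7) − 0 = 1, and there is no ∂_3, so H_2 ≅ Z.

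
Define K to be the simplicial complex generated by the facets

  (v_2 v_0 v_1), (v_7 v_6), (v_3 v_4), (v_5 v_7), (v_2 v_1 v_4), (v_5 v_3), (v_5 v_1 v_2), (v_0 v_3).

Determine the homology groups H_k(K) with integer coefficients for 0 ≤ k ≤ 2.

H_0 ≅ Z,  H_1 ≅ Z^2,  H_2 = 0.

Order the vertices as v_0 < v_1 < v_2 < v_3 < v_4 < v_5 < v_6 < v_7. Listing each simplex with vertices in this order, K has dimension 2 with simplices:

  0-simplices (8): [v_0], [v_1], [v_2], [v_3], [v_4], [v_5], [v_6], [v_7]
  1-simplices (12): [v_0,v_1], [v_0,v_2], [v_0,v_3], [v_1,v_2], [v_1,v_4], [v_1,v_5], [v_2,v_4], [v_2,v_5], [v_3,v_4], [v_3,v_5], [v_5,v_7], [v_6,v_7]
  2-simplices (3): [v_0,v_1,v_2], [v_1,v_2,v_4], [v_1,v_2,v_5]

so the chain groups are C_0 ≅ Z^8, C_1 ≅ Z^12, C_2 ≅ Z^3.

Boundary ∂_1: C_1 → C_0 sends each edge [p,q] (with p < q) to q − p. For instance
  ∂[v_1,v_4] = [v_4] − [v_1].
This gives a 8×12 integer matrix of rank 7; reducing to Smith normal form yields diagonal entries (1,1,1,1,1,1,1).

∂_2: C_2 → C_1 sends each 2-simplex [p,q,r] to [q,r] − [p,r] + [p,q]. For instance
  ∂[v_1,v_2,v_5] = [v_2,v_5] − [v_1,v_5] + [v_1,v_2],
  ∂[v_0,v_1,v_2] = [v_1,v_2] − [v_0,v_2] + [v_0,v_1].
The resulting 12×3 matrix has rank 3, and its Smith normal form has invariant factors (1,1,1).

Reading off H_k = ker ∂_k / im ∂_{k+1}:

  H_0: rank C_0 − rank ∂_1 = 8 − 7 = 1, and the invariant factors of ∂_1 are all 1, so H_0 = Z.
  H_1: rank ker ∂_1 − rank ∂_2 = (12 − 7) − 3 = 2, and the invariant factors of ∂_2 are all 1, so H_1 = Z^2.
  H_2: rank ker ∂_2 − rank ∂_3 = (3 − 3) − 0 = 0, and there is no ∂_3, so H_2 = 0.

As a check, the Euler characteristic is 8 − 12 + 3 = -1, which agrees with 1 − 2 + 0 = -1.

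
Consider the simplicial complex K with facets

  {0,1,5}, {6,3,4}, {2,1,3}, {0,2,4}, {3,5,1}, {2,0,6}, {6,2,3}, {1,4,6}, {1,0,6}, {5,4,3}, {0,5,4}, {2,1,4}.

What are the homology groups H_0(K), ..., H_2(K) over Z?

H_0 = Z,  H_1 = Z/2Z,  H_2 = 0.

K has 7 vertices, 18 edges, 12 triangles.
rank ∂_0 = 0, rank ∂_1 = 6 ⇒ b_0 = 7 − 0 − 6 = 1; all invariant factors of ∂_1 are 1 so no torsion. So H_0 ≅ Z.
rank ∂_1 = 6, rank ∂_2 = 12 ⇒ b_1 = 18 − 6 − 12 = 0; ∂_2 has invariant factor(s) [2] giving torsion. So H_1 ≅ Z/2Z.
rank ∂_2 = 12, rank ∂_3 = 0 ⇒ b_2 = 12 − 12 − 0 = 0. So H_2 ≅ 0.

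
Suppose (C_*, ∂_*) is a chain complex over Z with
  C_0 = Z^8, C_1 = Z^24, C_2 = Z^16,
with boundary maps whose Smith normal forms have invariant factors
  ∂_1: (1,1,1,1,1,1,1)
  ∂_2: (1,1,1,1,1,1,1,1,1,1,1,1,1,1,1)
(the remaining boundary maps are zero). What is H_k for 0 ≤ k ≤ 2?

H_0 = Z,  H_1 = Z^2,  H_2 = Z.

H_0: b_0 = 8 − 0 − 7 = 1; torsion from ∂_1 factors > 1: none. So H_0 = Z.
H_1: b_1 = 24 − 7 − 15 = 2; torsion from ∂_2 factors > 1: none. So H_1 = Z^2.
H_2: b_2 = 16 − 15 − 0 = 1; torsion from ∂_3 factors > 1: none. So H_2 = Z.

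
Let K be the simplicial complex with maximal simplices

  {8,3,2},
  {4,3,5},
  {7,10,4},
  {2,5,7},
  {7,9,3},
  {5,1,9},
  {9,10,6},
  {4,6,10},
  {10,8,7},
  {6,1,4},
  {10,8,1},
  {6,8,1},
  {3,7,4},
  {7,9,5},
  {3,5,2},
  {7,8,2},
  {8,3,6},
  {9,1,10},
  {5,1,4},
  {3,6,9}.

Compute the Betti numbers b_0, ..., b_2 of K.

b_0 = 1, b_1 = 1, b_2 = 0.

Fix the vertex order 1 < 2 < 3 < 4 < 5 < 6 < 7 < 8 < 9 < 10 and write every simplex with vertices in increasing order. Then dim K = 2 and the simplices of K are:

  0-simplices (10): [1], [2], [3], [4], [5], [6], [7], [8], [9], [10]
  1-simplices (30): (30 of them)
  2-simplices (20): (20 of them)

giving chain groups C_0 ≅ Z^10, C_1 ≅ Z^30, C_2 ≅ Z^20.

The boundary map ∂_1: C_1 → C_0 sends each edge [p,q] (with p < q) to q − p.
This gives a 10×30 integer matrix of rank 9; reducing to Smith normal form yields diagonal entries (1,1,1,1,1,1,1,1,1).

Boundary ∂_2: C_2 → C_1 acts by ∂[p,q,r] = [q,r] − [p,r] + [p,q]. For instance
  ∂[2,5,7] = [5,7] − [2,7] + [2,5],
  ∂[1,4,6] = [4,6] − [1,6] + [1,4].
As a 30×20 matrix over Z this has rank 20, with invariant factors (1,1,1,1,1,1,1,1,1,1,1,1,1,1,1,1,1,1,1,2).

Reading off H_k = ker ∂_k / im ∂_{k+1}:

  H_0: rank C_0 − rank ∂_1 = 10 − 9 = 1, and the invariant factors of ∂_1 are all 1, so H_0 = Z.
  H_1: rank ker ∂_1 − rank ∂_2 = (30 − 9) − 20 = 1, and ∂_2 has invariant factor 2 > 1, so H_1 = Z ⊕ Z/2.
  H_2: rank ker ∂_2 − rank ∂_3 = (20 − 20) − 0 = 0, and there is no ∂_3, so H_2 = 0.

(K is a triangulation of the Klein bottle.)

Hence the Betti numbers are b_0 = 1, b_1 = 1, b_2 = 0.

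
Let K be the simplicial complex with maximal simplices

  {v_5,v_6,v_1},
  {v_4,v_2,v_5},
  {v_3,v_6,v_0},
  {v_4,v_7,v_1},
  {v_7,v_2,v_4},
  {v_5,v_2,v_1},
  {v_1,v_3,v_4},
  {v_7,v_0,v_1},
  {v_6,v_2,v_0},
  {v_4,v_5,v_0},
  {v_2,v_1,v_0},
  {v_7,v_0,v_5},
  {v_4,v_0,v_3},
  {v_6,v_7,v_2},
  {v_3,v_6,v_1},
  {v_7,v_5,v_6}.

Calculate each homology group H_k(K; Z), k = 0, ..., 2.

Take the total order v_0 < v_1 < v_2 < v_3 < v_4 < v_5 < v_6 < v_7 on the vertex set. Then K (dimension 2) consists of the simplices:

  0-simplices (8): [v_0], [v_1], [v_2], [v_3], [v_4], [v_5], [v_6], [v_7]
  1-simplices (24): (24 of them)
  2-simplices (16): (16 of them)

giving chain groups C_0 ≅ Z^8, C_1 ≅ Z^24, C_2 ≅ Z^16.

Boundary ∂_1: C_1 → C_0 sends each edge [p,q] (with p < q) to q − p.
This gives a 8×24 integer matrix of rank 7; reducing to Smith normal form yields diagonal entries (1,1,1,1,1,1,1).

∂_2: C_2 → C_1 maps a triangle to the signed sum of its edges. For instance
  ∂[v_0,v_2,v_6] = [v_2,v_6] − [v_0,v_6] + [v_0,v_2],
  ∂[v_0,v_4,v_5] = [v_4,v_5] − [v_0,v_5] + [v_0,v_4].
The 24×16 boundary matrix has rank 15 and Smith normal form diag(1,1,1,1,1,1,1,1,1,1,1,1,1,1,1).

Computing H_k = (kernel of ∂_k) / (image of ∂_{k+1}):

  H_0: rank C_0 − rank ∂_1 = 8 − 7 = 1, and the invariant factors of ∂_1 are all 1, so H_0 = Z.
  H_1: rank ker ∂_1 − rank ∂_2 = (24 − 7) − 15 = 2, and the invariant factors of ∂_2 are all 1, so H_1 = Z^2.
  H_2: rank ker ∂_2 − rank ∂_3 = (16 − 15) − 0 = 1, and there is no ∂_3, so H_2 = Z.

(K is a triangulation of the torus T^2.)

H_0 = Z,  H_1 = Z^2,  H_2 = Z.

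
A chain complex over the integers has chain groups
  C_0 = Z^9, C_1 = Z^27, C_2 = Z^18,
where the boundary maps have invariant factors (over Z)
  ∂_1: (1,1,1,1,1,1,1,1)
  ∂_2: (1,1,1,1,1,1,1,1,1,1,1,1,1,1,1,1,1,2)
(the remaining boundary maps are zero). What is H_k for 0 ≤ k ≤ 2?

H_0 ≅ Z,  H_1 ≅ Z ⊕ Z/2,  H_2 = 0.

H_0: b_0 = 9 − 0 − 8 = 1; torsion from ∂_1 factors > 1: none. So H_0 ≅ Z.
H_1: b_1 = 27 − 8 − 18 = 1; torsion from ∂_2 factors > 1: [2]. So H_1 ≅ Z ⊕ Z/2.
H_2: b_2 = 18 − 18 − 0 = 0; torsion from ∂_3 factors > 1: none. So H_2 ≅ 0.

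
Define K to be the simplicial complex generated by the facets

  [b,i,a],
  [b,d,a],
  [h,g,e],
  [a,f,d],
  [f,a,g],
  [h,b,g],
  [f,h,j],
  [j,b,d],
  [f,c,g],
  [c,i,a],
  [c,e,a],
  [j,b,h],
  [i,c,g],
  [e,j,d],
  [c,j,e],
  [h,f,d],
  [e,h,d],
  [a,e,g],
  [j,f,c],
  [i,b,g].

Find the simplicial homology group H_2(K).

Take the total order a < b < c < d < e < f < g < h < i < j on the vertex set. Then K (dimension 2) consists of the simplices:

  0-simplices (10): a, b, c, d, e, f, g, h, i, j
  1-simplices (30): ab, ac, ad, ae, af, ag, ai, bd, bg, bh, bi, bj, ce, cf, cg, ci, cj, de, df, dh, dj, eg, eh, ej, fg, fh, fj, gh, gi, hj
  2-simplices (20): abd, abi, ace, aci, adf, aeg, afg, bdj, bgh, bgi, bhj, cej, cfg, cfj, cgi, deh, dej, dfh, egh, fhj

so the chain groups are C_0 ≅ Z^10, C_1 ≅ Z^30, C_2 ≅ Z^20.

Boundary ∂_1: C_1 → C_0 sends each edge [p,q] (with p < q) to q − p. For instance
  ∂fj = j − f.
The resulting 10×30 matrix has rank 9, and its Smith normal form has invariant factors (1,1,1,1,1,1,1,1,1).

Boundary ∂_2: C_2 → C_1 maps a triangle to the signed sum of its edges. For instance
  ∂cfj = fj − cj + cf,
  ∂cfg = fg − cg + cf.
This gives a 30×20 integer matrix of rank 20; reducing to Smith normal form yields diagonal entries (1,1,1,1,1,1,1,1,1,1,1,1,1,1,1,1,1,1,1,2).

From H_k ≅ ker(∂_k) / im(∂_{k+1}) we obtain:

  H_2: rank ker ∂_2 − rank ∂_3 = (20 − 20) − 0 = 0, and there is no ∂_3, so H_2 ≅ 0.

(K is a triangulation of the Klein bottle.)

H_2 ≅ 0.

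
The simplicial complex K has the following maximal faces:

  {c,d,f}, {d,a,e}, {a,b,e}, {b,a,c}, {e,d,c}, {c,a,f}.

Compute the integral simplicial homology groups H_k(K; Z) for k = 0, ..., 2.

H_0 ≅ Z,  H_1 ≅ Z,  H_2 = 0.

We work with the vertex ordering a < b < c < d < e < f. The simplices of K, each written with vertices in increasing order, are:

  0-simplices (6): a, b, c, d, e, f
  1-simplices (12): ab, ac, ad, ae, af, bc, be, cd, ce, cf, de, df
  2-simplices (6): abc, abe, acf, ade, cde, cdf

giving chain groups C_0 ≅ Z^6, C_1 ≅ Z^12, C_2 ≅ Z^6.

∂_1: C_1 → C_0 maps an edge to its endpoints' difference, ∂[p,q] = q − p. For instance
  ∂cf = f − c.
The 6×12 boundary matrix has rank 5 and Smith normal form diag(1,1,1,1,1).

The boundary map ∂_2: C_2 → C_1 sends each 2-simplex [p,q,r] to [q,r] − [p,r] + [p,q]. For instance
  ∂cdf = df − cf + cd,
  ∂ade = de − ae + ad.
The resulting 12×6 matrix has rank 6, and its Smith normal form has invariant factors (1,1,1,1,1,1).

Computing H_k = (kernel of ∂_k) / (image of ∂_{k+1}):

  H_0: rank C_0 − rank ∂_1 = 6 − 5 = 1, and the invariant factors of ∂_1 are all 1, so H_0 ≅ Z.
  H_1: rank ker ∂_1 − rank ∂_2 = (12 − 5) − 6 = 1, and the invariant factors of ∂_2 are all 1, so H_1 ≅ Z.
  H_2: rank ker ∂_2 − rank ∂_3 = (6 − 6) − 0 = 0, and there is no ∂_3, so H_2 ≅ 0.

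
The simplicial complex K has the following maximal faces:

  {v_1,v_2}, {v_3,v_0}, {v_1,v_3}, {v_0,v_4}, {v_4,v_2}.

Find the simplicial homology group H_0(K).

K has 5 vertices, 5 edges.
rank ∂_0 = 0, rank ∂_1 = 4 ⇒ b_0 = 5 − 0 − 4 = 1; all invariant factors of ∂_1 are 1 so no torsion. So H_0 ≅ Z.

H_0 ≅ Z.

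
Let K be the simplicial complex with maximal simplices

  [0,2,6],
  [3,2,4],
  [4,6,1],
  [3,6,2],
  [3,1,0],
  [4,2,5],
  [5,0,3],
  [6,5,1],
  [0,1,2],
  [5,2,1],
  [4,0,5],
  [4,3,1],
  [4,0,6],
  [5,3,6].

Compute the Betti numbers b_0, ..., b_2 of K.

We work with the vertex ordering 0 < 1 < 2 < 3 < 4 < 5 < 6. The simplices of K, each written with vertices in increasing order, are:

  0-simplices (7): [0], [1], [2], [3], [4], [5], [6]
  1-simplices (21): [0,1], [0,2], [0,3], [0,4], [0,5], [0,6], [1,2], [1,3], [1,4], [1,5], [1,6], [2,3], [2,4], [2,5], [2,6], [3,4], [3,5], [3,6], [4,5], [4,6], [5,6]
  2-simplices (14): [0,1,2], [0,1,3], [0,2,6], [0,3,5], [0,4,5], [0,4,6], [1,2,5], [1,3,4], [1,4,6], [1,5,6], [2,3,4], [2,3,6], [2,4,5], [3,5,6]

so the chain groups are C_0 ≅ Z^7, C_1 ≅ Z^21, C_2 ≅ Z^14.

∂_1: C_1 → C_0 is given by ∂[p,q] = [q] − [p]. For instance
  ∂[1,2] = [2] − [1].
As a 7×21 matrix over Z this has rank 6, with invariant factors (1,1,1,1,1,1).

Boundary ∂_2: C_2 → C_1 maps a triangle to the signed sum of its edges. For instance
  ∂[0,3,5] = [3,5] − [0,5] + [0,3],
  ∂[2,4,5] = [4,5] − [2,5] + [2,4].
As a 21×14 matrix over Z this has rank 13, with invariant factors (1,1,1,1,1,1,1,1,1,1,1,1,1).

Computing H_k = (kernel of ∂_k) / (image of ∂_{k+1}):

  H_0: rank C_0 − rank ∂_1 = 7 − 6 = 1, and the invariant factors of ∂_1 are all 1, so H_0 = Z.
  H_1: rank ker ∂_1 − rank ∂_2 = (21 − 6) − 13 = 2, and the invariant factors of ∂_2 are all 1, so H_1 = Z^2.
  H_2: rank ker ∂_2 − rank ∂_3 = (14 − 13) − 0 = 1, and there is no ∂_3, so H_2 = Z.

Hence the Betti numbers are b_0 = 1, b_1 = 2, b_2 = 1.

b_0 = 1, b_1 = 2, b_2 = 1.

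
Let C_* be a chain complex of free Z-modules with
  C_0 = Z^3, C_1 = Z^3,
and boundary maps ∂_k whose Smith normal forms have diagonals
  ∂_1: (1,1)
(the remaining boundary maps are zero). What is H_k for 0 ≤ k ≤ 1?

H_0: b_0 = 3 − 0 − 2 = 1; torsion from ∂_1 factors > 1: none. So H_0 ≅ Z.
H_1: b_1 = 3 − 2 − 0 = 1; torsion from ∂_2 factors > 1: none. So H_1 ≅ Z.

H_0 ≅ Z,  H_1 ≅ Z.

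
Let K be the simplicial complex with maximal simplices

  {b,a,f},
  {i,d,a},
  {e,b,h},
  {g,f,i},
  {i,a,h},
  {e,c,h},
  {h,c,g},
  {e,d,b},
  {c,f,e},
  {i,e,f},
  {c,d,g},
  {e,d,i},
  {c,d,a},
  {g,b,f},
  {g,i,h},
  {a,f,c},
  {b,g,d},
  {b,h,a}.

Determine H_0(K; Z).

H_0 ≅ Z.

Fix the vertex order a < b < c < d < e < f < g < h < i and write every simplex with vertices in increasing order. Then dim K = 2 and the simplices of K are:

  0-simplices (9): a, b, c, d, e, f, g, h, i
  1-simplices (27): ab, ac, ad, af, ah, ai, bd, be, bf, bg, bh, cd, ce, cf, cg, ch, de, dg, di, ef, eh, ei, fg, fi, gh, gi, hi
  2-simplices (18): abf, abh, acd, acf, adi, ahi, bde, bdg, beh, bfg, cdg, cef, ceh, cgh, dei, efi, fgi, ghi

so the chain groups are C_0 ≅ Z^9, C_1 ≅ Z^27, C_2 ≅ Z^18.

The boundary map ∂_1: C_1 → C_0 is given by ∂[p,q] = [q] − [p]. For instance
  ∂ad = d − a.
As a 9×27 matrix over Z this has rank 8, with invariant factors (1,1,1,1,1,1,1,1).

The boundary map ∂_2: C_2 → C_1 maps a triangle to the signed sum of its edges. For instance
  ∂bde = de − be + bd,
  ∂ghi = hi − gi + gh.
This gives a 27×18 integer matrix of rank 17; reducing to Smith normal form yields diagonal entries (1,1,1,1,1,1,1,1,1,1,1,1,1,1,1,1,1).

Reading off H_k = ker ∂_k / im ∂_{k+1}:

  H_0: rank C_0 − rank ∂_1 = 9 − 8 = 1, and the invariant factors of ∂_1 are all 1, so H_0 ≅ Z.

(K is a triangulation of the torus T^2.)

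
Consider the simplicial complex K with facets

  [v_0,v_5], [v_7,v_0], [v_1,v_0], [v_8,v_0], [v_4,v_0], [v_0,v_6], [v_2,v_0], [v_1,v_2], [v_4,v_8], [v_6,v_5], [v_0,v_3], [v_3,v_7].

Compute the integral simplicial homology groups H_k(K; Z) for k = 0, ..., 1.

H_0 ≅ Z,  H_1 ≅ Z^4.

Fix the vertex order v_0 < v_1 < v_2 < v_3 < v_4 < v_5 < v_6 < v_7 < v_8 and write every simplex with vertices in increasing order. Then dim K = 1 and the simplices of K are:

  0-simplices (9): [v_0], [v_1], [v_2], [v_3], [v_4], [v_5], [v_6], [v_7], [v_8]
  1-simplices (12): [v_0,v_1], [v_0,v_2], [v_0,v_3], [v_0,v_4], [v_0,v_5], [v_0,v_6], [v_0,v_7], [v_0,v_8], [v_1,v_2], [v_3,v_7], [v_4,v_8], [v_5,v_6]

giving chain groups C_0 ≅ Z^9, C_1 ≅ Z^12.

Boundary ∂_1: C_1 → C_0 is given by ∂[p,q] = [q] − [p].
This gives a 9×12 integer matrix of rank 8; reducing to Smith normal form yields diagonal entries (1,1,1,1,1,1,1,1).

Reading off H_k = ker ∂_k / im ∂_{k+1}:

  H_0: rank C_0 − rank ∂_1 = 9 − 8 = 1, and the invariant factors of ∂_1 are all 1, so H_0 = Z.
  H_1: rank ker ∂_1 − rank ∂_2 = (12 − 8) − 0 = 4, and there is no ∂_2, so H_1 = Z^4.

As a check, the Euler characteristic is 9 − 12 = -3, which agrees with 1 − 4 = -3.
(K is a triangulation of a wedge of 4 circles.)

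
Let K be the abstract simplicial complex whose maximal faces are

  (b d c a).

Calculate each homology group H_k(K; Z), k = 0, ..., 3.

Take the total order a < b < c < d on the vertex set. Then K (dimension 3) consists of the simplices:

  0-simplices (4): a, b, c, d
  1-simplices (6): ab, ac, ad, bc, bd, cd
  2-simplices (4): abc, abd, acd, bcd
  3-simplices (1): abcd

so the chain groups are C_0 ≅ Z^4, C_1 ≅ Z^6, C_2 ≅ Z^4, C_3 ≅ Z^1.

Boundary ∂_1: C_1 → C_0 is given by ∂[p,q] = [q] − [p]. For instance
  ∂ad = d − a.
The 4×6 boundary matrix has rank 3 and Smith normal form diag(1,1,1).

Boundary ∂_2: C_2 → C_1 sends each 2-simplex [p,q,r] to [q,r] − [p,r] + [p,q]. For instance
  ∂abc = bc − ac + ab,
  ∂acd = cd − ad + ac.
This gives a 6×4 integer matrix of rank 3; reducing to Smith normal form yields diagonal entries (1,1,1).

The boundary map ∂_3: C_3 → C_2 sends each 3-simplex σ to the alternating sum Σ_i (−1)^i (σ with its i-th vertex removed). For instance
  ∂abcd = bcd − acd + abd − abc.
As a 4×1 matrix over Z this has rank 1, with invariant factors (1).

Computing H_k = (kernel of ∂_k) / (image of ∂_{k+1}):

  H_0: rank C_0 − rank ∂_1 = 4 − 3 = 1, and the invariant factors of ∂_1 are all 1, so H_0 ≅ Z.
  H_1: rank ker ∂_1 − rank ∂_2 = (6 − 3) − 3 = 0, and the invariant factors of ∂_2 are all 1, so H_1 ≅ 0.
  H_2: rank ker ∂_2 − rank ∂_3 = (4 − 3) − 1 = 0, and the invariant factors of ∂_3 are all 1, so H_2 ≅ 0.
  H_3: rank ker ∂_3 − rank ∂_4 = (1 − 1) − 0 = 0, and there is no ∂_4, so H_3 ≅ 0.

As a check, the Euler characteristic is 4 − 6 + 4 − 1 = 1, which agrees with 1 − 0 + 0 − 0 = 1.

H_0 ≅ Z,  H_1 = 0,  H_2 = 0,  H_3 = 0.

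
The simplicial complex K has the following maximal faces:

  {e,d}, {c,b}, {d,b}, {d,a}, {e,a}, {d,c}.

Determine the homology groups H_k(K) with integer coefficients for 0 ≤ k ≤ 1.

H_0 = Z,  H_1 = Z^2.

K has 5 vertices, 6 edges.
rank ∂_0 = 0, rank ∂_1 = 4 ⇒ b_0 = 5 − 0 − 4 = 1; all invariant factors of ∂_1 are 1 so no torsion. So H_0 ≅ Z.
rank ∂_1 = 4, rank ∂_2 = 0 ⇒ b_1 = 6 − 4 − 0 = 2. So H_1 ≅ Z^2.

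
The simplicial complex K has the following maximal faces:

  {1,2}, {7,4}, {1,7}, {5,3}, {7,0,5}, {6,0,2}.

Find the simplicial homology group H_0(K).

H_0 ≅ Z.

Fix the vertex order 0 < 1 < 2 < 3 < 4 < 5 < 6 < 7 and write every simplex with vertices in increasing order. Then dim K = 2 and the simplices of K are:

  0-simplices (8): [0], [1], [2], [3], [4], [5], [6], [7]
  1-simplices (10): [0,2], [0,5], [0,6], [0,7], [1,2], [1,7], [2,6], [3,5], [4,7], [5,7]
  2-simplices (2): [0,2,6], [0,5,7]

so the chain groups are C_0 ≅ Z^8, C_1 ≅ Z^10, C_2 ≅ Z^2.

Boundary ∂_1: C_1 → C_0 sends each edge [p,q] (with p < q) to q − p. For instance
  ∂[0,6] = [6] − [0].
The resulting 8×10 matrix has rank 7, and its Smith normal form has invariant factors (1,1,1,1,1,1,1).

∂_2: C_2 → C_1 maps a triangle to the signed sum of its edges. For instance
  ∂[0,5,7] = [5,7] − [0,7] + [0,5],
  ∂[0,2,6] = [2,6] − [0,6] + [0,2].
As a 10×2 matrix over Z this has rank 2, with invariant factors (1,1).

Now H_k = ker ∂_k / im ∂_{k+1}, so:

  H_0: rank C_0 − rank ∂_1 = 8 − 7 = 1, and the invariant factors of ∂_1 are all 1, so H_0 ≅ Z.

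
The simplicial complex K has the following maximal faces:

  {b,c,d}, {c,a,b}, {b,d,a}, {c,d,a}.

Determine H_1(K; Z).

H_1 ≅ 0.

Order the vertices as a < b < c < d. Listing each simplex with vertices in this order, K has dimension 2 with simplices:

  0-simplices (4): a, b, c, d
  1-simplices (6): ab, ac, ad, bc, bd, cd
  2-simplices (4): abc, abd, acd, bcd

so the chain groups are C_0 ≅ Z^4, C_1 ≅ Z^6, C_2 ≅ Z^4.

∂_1: C_1 → C_0 is given by ∂[p,q] = [q] − [p]. For instance
  ∂ac = c − a.
This gives a 4×6 integer matrix of rank 3; reducing to Smith normal form yields diagonal entries (1,1,1).

Boundary ∂_2: C_2 → C_1 sends each 2-simplex [p,q,r] to [q,r] − [p,r] + [p,q]. For instance
  ∂abd = bd − ad + ab,
  ∂abc = bc − ac + ab.
This gives a 6×4 integer matrix of rank 3; reducing to Smith normal form yields diagonal entries (1,1,1).

Computing H_k = (kernel of ∂_k) / (image of ∂_{k+1}):

  H_1: rank ker ∂_1 − rank ∂_2 = (6 − 3) − 3 = 0, and the invariant factors of ∂_2 are all 1, so H_1 ≅ 0.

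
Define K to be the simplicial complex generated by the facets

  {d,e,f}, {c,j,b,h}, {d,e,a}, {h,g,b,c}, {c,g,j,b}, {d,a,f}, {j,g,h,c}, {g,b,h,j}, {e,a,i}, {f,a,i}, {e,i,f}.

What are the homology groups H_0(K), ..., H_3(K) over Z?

Take the total order a < b < c < d < e < f < g < h < i < j on the vertex set. Then K (dimension 3) consists of the simplices:

  0-simplices (10): a, b, c, d, e, f, g, h, i, j
  1-simplices (19): ad, ae, af, ai, bc, bg, bh, bj, cg, ch, cj, de, df, ef, ei, fi, gh, gj, hj
  2-simplices (16): ade, adf, aei, afi, bcg, bch, bcj, bgh, bgj, bhj, cgh, cgj, chj, def, efi, ghj
  3-simplices (5): bcgh, bcgj, bchj, bghj, cghj

giving chain groups C_0 ≅ Z^10, C_1 ≅ Z^19, C_2 ≅ Z^16, C_3 ≅ Z^5.

∂_1: C_1 → C_0 is given by ∂[p,q] = [q] − [p]. For instance
  ∂bg = g − b.
The 10×19 boundary matrix has rank 8 and Smith normal form diag(1,1,1,1,1,1,1,1).

The boundary map ∂_2: C_2 → C_1 maps a triangle to the signed sum of its edges. For instance
  ∂efi = fi − ei + ef,
  ∂ghj = hj − gj + gh.
The 19×16 boundary matrix has rank 11 and Smith normal form diag(1,1,1,1,1,1,1,1,1,1,1).

Boundary ∂_3: C_3 → C_2 sends each 3-simplex σ to the alternating sum Σ_i (−1)^i (σ with its i-th vertex removed). For instance
  ∂bghj = ghj − bhj + bgj − bgh,
  ∂bchj = chj − bhj + bcj − bch.
The 16×5 boundary matrix has rank 4 and Smith normal form diag(1,1,1,1).

Computing H_k = (kernel of ∂_k) / (image of ∂_{k+1}):

  H_0: rank C_0 − rank ∂_1 = 10 − 8 = 2, and the invariant factors of ∂_1 are all 1, so H_0 ≅ Z^2.
  H_1: rank ker ∂_1 − rank ∂_2 = (19 − 8) − 11 = 0, and the invariant factors of ∂_2 are all 1, so H_1 ≅ 0.
  H_2: rank ker ∂_2 − rank ∂_3 = (16 − 11) − 4 = 1, and the invariant factors of ∂_3 are all 1, so H_2 ≅ Z.
  H_3: rank ker ∂_3 − rank ∂_4 = (5 − 4) − 0 = 1, and there is no ∂_4, so H_3 ≅ Z.

As a check, the Euler characteristic is 10 − 19 + 16 − 5 = 2, which agrees with 2 − 0 + 1 − 1 = 2.

H_0 = Z^2,  H_1 = 0,  H_2 = Z,  H_3 = Z.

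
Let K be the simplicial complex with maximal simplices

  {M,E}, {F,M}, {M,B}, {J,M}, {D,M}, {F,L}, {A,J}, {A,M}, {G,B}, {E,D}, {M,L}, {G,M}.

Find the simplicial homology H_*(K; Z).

K has 9 vertices, 12 edges.
rank ∂_0 = 0, rank ∂_1 = 8 ⇒ b_0 = 9 − 0 − 8 = 1; all invariant factors of ∂_1 are 1 so no torsion. So H_0 ≅ Z.
rank ∂_1 = 8, rank ∂_2 = 0 ⇒ b_1 = 12 − 8 − 0 = 4. So H_1 ≅ Z^4.

H_0 ≅ Z,  H_1 ≅ Z^4.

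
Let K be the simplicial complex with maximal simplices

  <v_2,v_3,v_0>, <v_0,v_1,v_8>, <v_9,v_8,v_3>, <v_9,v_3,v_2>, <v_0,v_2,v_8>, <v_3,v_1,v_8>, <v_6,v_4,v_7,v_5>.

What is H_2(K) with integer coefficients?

H_2 ≅ 0.

Take the total order v_0 < v_1 < v_2 < v_3 < v_4 < v_5 < v_6 < v_7 < v_8 < v_9 on the vertex set. Then K (dimension 3) consists of the simplices:

  0-simplices (10): [v_0], [v_1], [v_2], [v_3], [v_4], [v_5], [v_6], [v_7], [v_8], [v_9]
  1-simplices (18): (18 of them)
  2-simplices (10): [v_0,v_1,v_8], [v_0,v_2,v_3], [v_0,v_2,v_8], [v_1,v_3,v_8], [v_2,v_3,v_9], [v_3,v_8,v_9], [v_4,v_5,v_6], [v_4,v_5,v_7], [v_4,v_6,v_7], [v_5,v_6,v_7]
  3-simplices (1): [v_4,v_5,v_6,v_7]

Hence C_0 ≅ Z^10, C_1 ≅ Z^18, C_2 ≅ Z^10, C_3 ≅ Z^1.

Boundary ∂_1: C_1 → C_0 maps an edge to its endpoints' difference, ∂[p,q] = q − p. For instance
  ∂[v_4,v_7] = [v_7] − [v_4].
The 10×18 boundary matrix has rank 8 and Smith normal form diag(1,1,1,1,1,1,1,1).

The boundary map ∂_2: C_2 → C_1 acts by ∂[p,q,r] = [q,r] − [p,r] + [p,q]. For instance
  ∂[v_4,v_5,v_6] = [v_5,v_6] − [v_4,v_6] + [v_4,v_5],
  ∂[v_0,v_2,v_3] = [v_2,v_3] − [v_0,v_3] + [v_0,v_2].
The 18×10 boundary matrix has rank 9 and Smith normal form diag(1,1,1,1,1,1,1,1,1).

Boundary ∂_3: C_3 → C_2 sends each 3-simplex σ to the alternating sum Σ_i (−1)^i (σ with its i-th vertex removed). For instance
  ∂[v_4,v_5,v_6,v_7] = [v_5,v_6,v_7] − [v_4,v_6,v_7] + [v_4,v_5,v_7] − [v_4,v_5,v_6].
This gives a 10×1 integer matrix of rank 1; reducing to Smith normal form yields diagonal entries (1).

From H_k ≅ ker(∂_k) / im(∂_{k+1}) we obtain:

  H_2: rank ker ∂_2 − rank ∂_3 = (10 − 9) − 1 = 0, and the invariant factors of ∂_3 are all 1, so H_2 ≅ 0.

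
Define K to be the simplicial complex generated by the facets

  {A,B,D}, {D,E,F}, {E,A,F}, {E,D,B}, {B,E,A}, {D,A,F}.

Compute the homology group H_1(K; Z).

H_1 = 0.

Order the vertices as A < B < D < E < F. Listing each simplex with vertices in this order, K has dimension 2 with simplices:

  0-simplices (5): A, B, D, E, F
  1-simplices (9): AB, AD, AE, AF, BD, BE, DE, DF, EF
  2-simplices (6): ABD, ABE, ADF, AEF, BDE, DEF

giving chain groups C_0 ≅ Z^5, C_1 ≅ Z^9, C_2 ≅ Z^6.

Boundary ∂_1: C_1 → C_0 maps an edge to its endpoints' difference, ∂[p,q] = q − p.
This gives a 5×9 integer matrix of rank 4; reducing to Smith normal form yields diagonal entries (1,1,1,1).

The boundary map ∂_2: C_2 → C_1 maps a triangle to the signed sum of its edges. For instance
  ∂ADF = DF − AF + AD,
  ∂DEF = EF − DF + DE.
This gives a 9×6 integer matrix of rank 5; reducing to Smith normal form yields diagonal entries (1,1,1,1,1).

Now H_k = ker ∂_k / im ∂_{k+1}, so:

  H_1: rank ker ∂_1 − rank ∂_2 = (9 − 4) − 5 = 0, and the invariant factors of ∂_2 are all 1, so H_1 ≅ 0.

(K is a triangulation of the 2-sphere S^2.)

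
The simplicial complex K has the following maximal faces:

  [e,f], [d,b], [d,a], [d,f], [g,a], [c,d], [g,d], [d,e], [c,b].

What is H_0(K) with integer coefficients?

H_0 ≅ Z.

We work with the vertex ordering a < b < c < d < e < f < g. The simplices of K, each written with vertices in increasing order, are:

  0-simplices (7): a, b, c, d, e, f, g
  1-simplices (9): ad, ag, bc, bd, cd, de, df, dg, ef

giving chain groups C_0 ≅ Z^7, C_1 ≅ Z^9.

The boundary map ∂_1: C_1 → C_0 maps an edge to its endpoints' difference, ∂[p,q] = q − p. For instance
  ∂df = f − d.
The 7×9 boundary matrix has rank 6 and Smith normal form diag(1,1,1,1,1,1).

Reading off H_k = ker ∂_k / im ∂_{k+1}:

  H_0: rank C_0 − rank ∂_1 = 7 − 6 = 1, and the invariant factors of ∂_1 are all 1, so H_0 = Z.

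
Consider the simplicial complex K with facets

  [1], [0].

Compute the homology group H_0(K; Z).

We work with the vertex ordering 0 < 1. The simplices of K, each written with vertices in increasing order, are:

  0-simplices (2): [0], [1]

giving chain groups C_0 ≅ Z^2.

Computing H_k = (kernel of ∂_k) / (image of ∂_{k+1}):

  H_0: rank C_0 − rank ∂_1 = 2 − 0 = 2, and there is no ∂_1, so H_0 ≅ Z^2.

(K is a triangulation of a set of 2 points.)

H_0 = Z^2.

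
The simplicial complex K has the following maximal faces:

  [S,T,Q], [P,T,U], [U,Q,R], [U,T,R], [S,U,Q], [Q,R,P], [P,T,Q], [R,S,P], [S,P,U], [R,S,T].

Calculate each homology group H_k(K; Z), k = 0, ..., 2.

H_0 ≅ Z,  H_1 ≅ Z/2,  H_2 = 0.

Fix the vertex order P < Q < R < S < T < U and write every simplex with vertices in increasing order. Then dim K = 2 and the simplices of K are:

  0-simplices (6): P, Q, R, S, T, U
  1-simplices (15): PQ, PR, PS, PT, PU, QR, QS, QT, QU, RS, RT, RU, ST, SU, TU
  2-simplices (10): PQR, PQT, PRS, PSU, PTU, QRU, QST, QSU, RST, RTU

giving chain groups C_0 ≅ Z^6, C_1 ≅ Z^15, C_2 ≅ Z^10.

∂_1: C_1 → C_0 is given by ∂[p,q] = [q] − [p].
The 6×15 boundary matrix has rank 5 and Smith normal form diag(1,1,1,1,1).

Boundary ∂_2: C_2 → C_1 acts by ∂[p,q,r] = [q,r] − [p,r] + [p,q]. For instance
  ∂PTU = TU − PU + PT,
  ∂PQR = QR − PR + PQ.
This gives a 15×10 integer matrix of rank 10; reducing to Smith normal form yields diagonal entries (1,1,1,1,1,1,1,1,1,2).

Reading off H_k = ker ∂_k / im ∂_{k+1}:

  H_0: rank C_0 − rank ∂_1 = 6 − 5 = 1, and the invariant factors of ∂_1 are all 1, so H_0 = Z.
  H_1: rank ker ∂_1 − rank ∂_2 = (15 − 5) − 10 = 0, and ∂_2 has invariant factor 2 > 1, so H_1 = Z/2.
  H_2: rank ker ∂_2 − rank ∂_3 = (10 − 10) − 0 = 0, and there is no ∂_3, so H_2 = 0.

As a check, the Euler characteristic is 6 − 15 + 10 = 1, which agrees with 1 − 0 + 0 = 1.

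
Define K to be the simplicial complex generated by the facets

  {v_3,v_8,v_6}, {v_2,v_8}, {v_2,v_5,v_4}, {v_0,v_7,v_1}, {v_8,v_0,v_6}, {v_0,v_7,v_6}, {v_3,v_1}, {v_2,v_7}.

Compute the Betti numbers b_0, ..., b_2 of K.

b_0 = 1, b_1 = 2, b_2 = 0.

Order the vertices as v_0 < v_1 < v_2 < v_3 < v_4 < v_5 < v_6 < v_7 < v_8. Listing each simplex with vertices in this order, K has dimension 2 with simplices:

  0-simplices (9): [v_0], [v_1], [v_2], [v_3], [v_4], [v_5], [v_6], [v_7], [v_8]
  1-simplices (15): (15 of them)
  2-simplices (5): [v_0,v_1,v_7], [v_0,v_6,v_7], [v_0,v_6,v_8], [v_2,v_4,v_5], [v_3,v_6,v_8]

so the chain groups are C_0 ≅ Z^9, C_1 ≅ Z^15, C_2 ≅ Z^5.

The boundary map ∂_1: C_1 → C_0 maps an edge to its endpoints' difference, ∂[p,q] = q − p.
This gives a 9×15 integer matrix of rank 8; reducing to Smith normal form yields diagonal entries (1,1,1,1,1,1,1,1).

The boundary map ∂_2: C_2 → C_1 sends each 2-simplex [p,q,r] to [q,r] − [p,r] + [p,q]. For instance
  ∂[v_0,v_6,v_8] = [v_6,v_8] − [v_0,v_8] + [v_0,v_6],
  ∂[v_0,v_6,v_7] = [v_6,v_7] − [v_0,v_7] + [v_0,v_6].
This gives a 15×5 integer matrix of rank 5; reducing to Smith normal form yields diagonal entries (1,1,1,1,1).

Now H_k = ker ∂_k / im ∂_{k+1}, so:

  H_0: rank C_0 − rank ∂_1 = 9 − 8 = 1, and the invariant factors of ∂_1 are all 1, so H_0 = Z.
  H_1: rank ker ∂_1 − rank ∂_2 = (15 − 8) − 5 = 2, and the invariant factors of ∂_2 are all 1, so H_1 = Z^2.
  H_2: rank ker ∂_2 − rank ∂_3 = (5 − 5) − 0 = 0, and there is no ∂_3, so H_2 = 0.

As a check, the Euler characteristic is 9 − 15 + 5 = -1, which agrees with 1 − 2 + 0 = -1.

Hence the Betti numbers are b_0 = 1, b_1 = 2, b_2 = 0.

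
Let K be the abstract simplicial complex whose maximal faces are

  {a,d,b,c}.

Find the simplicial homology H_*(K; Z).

We work with the vertex ordering a < b < c < d. The simplices of K, each written with vertices in increasing order, are:

  0-simplices (4): a, b, c, d
  1-simplices (6): ab, ac, ad, bc, bd, cd
  2-simplices (4): abc, abd, acd, bcd
  3-simplices (1): abcd

Hence C_0 ≅ Z^4, C_1 ≅ Z^6, C_2 ≅ Z^4, C_3 ≅ Z^1.

Boundary ∂_1: C_1 → C_0 maps an edge to its endpoints' difference, ∂[p,q] = q − p. For instance
  ∂bc = c − b.
As a 4×6 matrix over Z this has rank 3, with invariant factors (1,1,1).

∂_2: C_2 → C_1 acts by ∂[p,q,r] = [q,r] − [p,r] + [p,q]. For instance
  ∂acd = cd − ad + ac,
  ∂abc = bc − ac + ab.
The 6×4 boundary matrix has rank 3 and Smith normal form diag(1,1,1).

∂_3: C_3 → C_2 sends each 3-simplex σ to the alternating sum Σ_i (−1)^i (σ with its i-th vertex removed). For instance
  ∂abcd = bcd − acd + abd − abc.
The resulting 4×1 matrix has rank 1, and its Smith normal form has invariant factors (1).

Computing H_k = (kernel of ∂_k) / (image of ∂_{k+1}):

  H_0: rank C_0 − rank ∂_1 = 4 − 3 = 1, and the invariant factors of ∂_1 are all 1, so H_0 ≅ Z.
  H_1: rank ker ∂_1 − rank ∂_2 = (6 − 3) − 3 = 0, and the invariant factors of ∂_2 are all 1, so H_1 ≅ 0.
  H_2: rank ker ∂_2 − rank ∂_3 = (4 − 3) − 1 = 0, and the invariant factors of ∂_3 are all 1, so H_2 ≅ 0.
  H_3: rank ker ∂_3 − rank ∂_4 = (1 − 1) − 0 = 0, and there is no ∂_4, so H_3 ≅ 0.

H_0 ≅ Z,  H_1 = 0,  H_2 = 0,  H_3 = 0.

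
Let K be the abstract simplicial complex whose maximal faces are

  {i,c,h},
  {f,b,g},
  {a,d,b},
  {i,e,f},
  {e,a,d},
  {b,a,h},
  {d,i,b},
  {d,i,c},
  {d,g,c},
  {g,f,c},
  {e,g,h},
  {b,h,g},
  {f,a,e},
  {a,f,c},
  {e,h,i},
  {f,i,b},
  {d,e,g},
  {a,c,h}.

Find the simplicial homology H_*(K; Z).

H_0 ≅ Z,  H_1 ≅ Z^2,  H_2 ≅ Z.

Fix the vertex order a < b < c < d < e < f < g < h < i and write every simplex with vertices in increasing order. Then dim K = 2 and the simplices of K are:

  0-simplices (9): a, b, c, d, e, f, g, h, i
  1-simplices (27): ab, ac, ad, ae, af, ah, bd, bf, bg, bh, bi, cd, cf, cg, ch, ci, de, dg, di, ef, eg, eh, ei, fg, fi, gh, hi
  2-simplices (18): abd, abh, acf, ach, ade, aef, bdi, bfg, bfi, bgh, cdg, cdi, cfg, chi, deg, efi, egh, ehi

giving chain groups C_0 ≅ Z^9, C_1 ≅ Z^27, C_2 ≅ Z^18.

Boundary ∂_1: C_1 → C_0 sends each edge [p,q] (with p < q) to q − p. For instance
  ∂ac = c − a.
This gives a 9×27 integer matrix of rank 8; reducing to Smith normal form yields diagonal entries (1,1,1,1,1,1,1,1).

The boundary map ∂_2: C_2 → C_1 sends each 2-simplex [p,q,r] to [q,r] − [p,r] + [p,q]. For instance
  ∂cfg = fg − cg + cf,
  ∂cdi = di − ci + cd.
This gives a 27×18 integer matrix of rank 17; reducing to Smith normal form yields diagonal entries (1,1,1,1,1,1,1,1,1,1,1,1,1,1,1,1,1).

Now H_k = ker ∂_k / im ∂_{k+1}, so:

  H_0: rank C_0 − rank ∂_1 = 9 − 8 = 1, and the invariant factors of ∂_1 are all 1, so H_0 = Z.
  H_1: rank ker ∂_1 − rank ∂_2 = (27 − 8) − 17 = 2, and the invariant factors of ∂_2 are all 1, so H_1 = Z^2.
  H_2: rank ker ∂_2 − rank ∂_3 = (18 − 17) − 0 = 1, and there is no ∂_3, so H_2 = Z.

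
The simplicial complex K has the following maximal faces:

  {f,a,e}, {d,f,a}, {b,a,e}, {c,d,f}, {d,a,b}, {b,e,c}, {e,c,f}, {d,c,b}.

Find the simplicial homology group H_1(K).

H_1 = 0.

Take the total order a < b < c < d < e < f on the vertex set. Then K (dimension 2) consists of the simplices:

  0-simplices (6): a, b, c, d, e, f
  1-simplices (12): ab, ad, ae, af, bc, bd, be, cd, ce, cf, df, ef
  2-simplices (8): abd, abe, adf, aef, bcd, bce, cdf, cef

Hence C_0 ≅ Z^6, C_1 ≅ Z^12, C_2 ≅ Z^8.

Boundary ∂_1: C_1 → C_0 is given by ∂[p,q] = [q] − [p].
As a 6×12 matrix over Z this has rank 5, with invariant factors (1,1,1,1,1).

The boundary map ∂_2: C_2 → C_1 acts by ∂[p,q,r] = [q,r] − [p,r] + [p,q]. For instance
  ∂aef = ef − af + ae,
  ∂cef = ef − cf + ce.
The 12×8 boundary matrix has rank 7 and Smith normal form diag(1,1,1,1,1,1,1).

Now H_k = ker ∂_k / im ∂_{k+1}, so:

  H_1: rank ker ∂_1 − rank ∂_2 = (12 − 5) − 7 = 0, and the invariant factors of ∂_2 are all 1, so H_1 ≅ 0.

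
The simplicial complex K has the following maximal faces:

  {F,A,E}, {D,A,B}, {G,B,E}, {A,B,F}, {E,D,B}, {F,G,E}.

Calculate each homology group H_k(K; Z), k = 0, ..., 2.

H_0 ≅ Z,  H_1 ≅ Z,  H_2 = 0.

K has 6 vertices, 12 edges, 6 triangles.
rank ∂_0 = 0, rank ∂_1 = 5 ⇒ b_0 = 6 − 0 − 5 = 1; all invariant factors of ∂_1 are 1 so no torsion. So H_0 ≅ Z.
rank ∂_1 = 5, rank ∂_2 = 6 ⇒ b_1 = 12 − 5 − 6 = 1; all invariant factors of ∂_2 are 1 so no torsion. So H_1 ≅ Z.
rank ∂_2 = 6, rank ∂_3 = 0 ⇒ b_2 = 6 − 6 − 0 = 0. So H_2 ≅ 0.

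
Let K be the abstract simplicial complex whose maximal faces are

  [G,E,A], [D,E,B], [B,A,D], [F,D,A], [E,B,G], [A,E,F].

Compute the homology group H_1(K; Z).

We work with the vertex ordering A < B < D < E < F < G. The simplices of K, each written with vertices in increasing order, are:

  0-simplices (6): A, B, D, E, F, G
  1-simplices (12): AB, AD, AE, AF, AG, BD, BE, BG, DE, DF, EF, EG
  2-simplices (6): ABD, ADF, AEF, AEG, BDE, BEG

Hence C_0 ≅ Z^6, C_1 ≅ Z^12, C_2 ≅ Z^6.

The boundary map ∂_1: C_1 → C_0 maps an edge to its endpoints' difference, ∂[p,q] = q − p. For instance
  ∂DF = F − D.
This gives a 6×12 integer matrix of rank 5; reducing to Smith normal form yields diagonal entries (1,1,1,1,1).

The boundary map ∂_2: C_2 → C_1 acts by ∂[p,q,r] = [q,r] − [p,r] + [p,q]. For instance
  ∂AEF = EF − AF + AE,
  ∂AEG = EG − AG + AE.
The resulting 12×6 matrix has rank 6, and its Smith normal form has invariant factors (1,1,1,1,1,1).

From H_k ≅ ker(∂_k) / im(∂_{k+1}) we obtain:

  H_1: rank ker ∂_1 − rank ∂_2 = (12 − 5) − 6 = 1, and the invariant factors of ∂_2 are all 1, so H_1 = Z.

H_1 = Z.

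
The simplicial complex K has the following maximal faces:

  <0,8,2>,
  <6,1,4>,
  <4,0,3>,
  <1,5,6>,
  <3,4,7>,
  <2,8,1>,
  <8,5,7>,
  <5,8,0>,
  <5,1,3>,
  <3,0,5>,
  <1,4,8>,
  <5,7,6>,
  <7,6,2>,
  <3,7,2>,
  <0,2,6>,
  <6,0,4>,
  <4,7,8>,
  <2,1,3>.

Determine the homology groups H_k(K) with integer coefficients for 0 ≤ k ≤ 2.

H_0 = Z,  H_1 = Z^2,  H_2 = Z.

K has 9 vertices, 27 edges, 18 triangles.
rank ∂_0 = 0, rank ∂_1 = 8 ⇒ b_0 = 9 − 0 − 8 = 1; all invariant factors of ∂_1 are 1 so no torsion. So H_0 = Z.
rank ∂_1 = 8, rank ∂_2 = 17 ⇒ b_1 = 27 − 8 − 17 = 2; all invariant factors of ∂_2 are 1 so no torsion. So H_1 = Z^2.
rank ∂_2 = 17, rank ∂_3 = 0 ⇒ b_2 = 18 − 17 − 0 = 1. So H_2 = Z.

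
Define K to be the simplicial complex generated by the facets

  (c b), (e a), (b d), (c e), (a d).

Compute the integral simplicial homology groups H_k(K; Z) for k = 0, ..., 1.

K has 5 vertices, 5 edges.
rank ∂_0 = 0, rank ∂_1 = 4 ⇒ b_0 = 5 − 0 − 4 = 1; all invariant factors of ∂_1 are 1 so no torsion. So H_0 = Z.
rank ∂_1 = 4, rank ∂_2 = 0 ⇒ b_1 = 5 − 4 − 0 = 1. So H_1 = Z.

H_0 = Z,  H_1 = Z.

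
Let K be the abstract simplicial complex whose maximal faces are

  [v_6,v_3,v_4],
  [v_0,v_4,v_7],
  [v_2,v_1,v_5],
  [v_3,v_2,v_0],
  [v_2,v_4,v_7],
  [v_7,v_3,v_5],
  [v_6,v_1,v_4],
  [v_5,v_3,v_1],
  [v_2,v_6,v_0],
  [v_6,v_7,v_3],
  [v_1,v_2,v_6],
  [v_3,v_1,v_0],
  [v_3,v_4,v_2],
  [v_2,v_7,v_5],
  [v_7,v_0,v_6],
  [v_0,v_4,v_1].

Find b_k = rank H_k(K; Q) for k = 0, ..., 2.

Order the vertices as v_0 < v_1 < v_2 < v_3 < v_4 < v_5 < v_6 < v_7. Listing each simplex with vertices in this order, K has dimension 2 with simplices:

  0-simplices (8): [v_0], [v_1], [v_2], [v_3], [v_4], [v_5], [v_6], [v_7]
  1-simplices (24): (24 of them)
  2-simplices (16): (16 of them)

giving chain groups C_0 ≅ Z^8, C_1 ≅ Z^24, C_2 ≅ Z^16.

∂_1: C_1 → C_0 maps an edge to its endpoints' difference, ∂[p,q] = q − p. For instance
  ∂[v_2,v_6] = [v_6] − [v_2].
This gives a 8×24 integer matrix of rank 7; reducing to Smith normal form yields diagonal entries (1,1,1,1,1,1,1).

Boundary ∂_2: C_2 → C_1 maps a triangle to the signed sum of its edges. For instance
  ∂[v_2,v_5,v_7] = [v_5,v_7] − [v_2,v_7] + [v_2,v_5],
  ∂[v_2,v_4,v_7] = [v_4,v_7] − [v_2,v_7] + [v_2,v_4].
This gives a 24×16 integer matrix of rank 15; reducing to Smith normal form yields diagonal entries (1,1,1,1,1,1,1,1,1,1,1,1,1,1,1).

Computing H_k = (kernel of ∂_k) / (image of ∂_{k+1}):

  H_0: rank C_0 − rank ∂_1 = 8 − 7 = 1, and the invariant factors of ∂_1 are all 1, so H_0 ≅ Z.
  H_1: rank ker ∂_1 − rank ∂_2 = (24 − 7) − 15 = 2, and the invariant factors of ∂_2 are all 1, so H_1 ≅ Z^2.
  H_2: rank ker ∂_2 − rank ∂_3 = (16 − 15) − 0 = 1, and there is no ∂_3, so H_2 ≅ Z.

Hence the Betti numbers are b_0 = 1, b_1 = 2, b_2 = 1.

b_0 = 1, b_1 = 2, b_2 = 1.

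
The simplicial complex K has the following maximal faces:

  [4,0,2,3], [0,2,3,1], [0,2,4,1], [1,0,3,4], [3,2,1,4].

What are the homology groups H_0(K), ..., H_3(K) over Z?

We work with the vertex ordering 0 < 1 < 2 < 3 < 4. The simplices of K, each written with vertices in increasing order, are:

  0-simplices (5): [0], [1], [2], [3], [4]
  1-simplices (10): [0,1], [0,2], [0,3], [0,4], [1,2], [1,3], [1,4], [2,3], [2,4], [3,4]
  2-simplices (10): [0,1,2], [0,1,3], [0,1,4], [0,2,3], [0,2,4], [0,3,4], [1,2,3], [1,2,4], [1,3,4], [2,3,4]
  3-simplices (5): [0,1,2,3], [0,1,2,4], [0,1,3,4], [0,2,3,4], [1,2,3,4]

giving chain groups C_0 ≅ Z^5, C_1 ≅ Z^10, C_2 ≅ Z^10, C_3 ≅ Z^5.

The boundary map ∂_1: C_1 → C_0 maps an edge to its endpoints' difference, ∂[p,q] = q − p.
The resulting 5×10 matrix has rank 4, and its Smith normal form has invariant factors (1,1,1,1).

∂_2: C_2 → C_1 sends each 2-simplex [p,q,r] to [q,r] − [p,r] + [p,q]. For instance
  ∂[0,1,4] = [1,4] − [0,4] + [0,1],
  ∂[1,2,3] = [2,3] − [1,3] + [1,2].
The resulting 10×10 matrix has rank 6, and its Smith normal form has invariant factors (1,1,1,1,1,1).

Boundary ∂_3: C_3 → C_2 sends each 3-simplex σ to the alternating sum Σ_i (−1)^i (σ with its i-th vertex removed). For instance
  ∂[0,2,3,4] = [2,3,4] − [0,3,4] + [0,2,4] − [0,2,3],
  ∂[0,1,2,3] = [1,2,3] − [0,2,3] + [0,1,3] − [0,1,2].
The resulting 10×5 matrix has rank 4, and its Smith normal form has invariant factors (1,1,1,1).

From H_k ≅ ker(∂_k) / im(∂_{k+1}) we obtain:

  H_0: rank C_0 − rank ∂_1 = 5 − 4 = 1, and the invariant factors of ∂_1 are all 1, so H_0 ≅ Z.
  H_1: rank ker ∂_1 − rank ∂_2 = (10 − 4) − 6 = 0, and the invariant factors of ∂_2 are all 1, so H_1 ≅ 0.
  H_2: rank ker ∂_2 − rank ∂_3 = (10 − 6) − 4 = 0, and the invariant factors of ∂_3 are all 1, so H_2 ≅ 0.
  H_3: rank ker ∂_3 − rank ∂_4 = (5 − 4) − 0 = 1, and there is no ∂_4, so H_3 ≅ Z.

(K is a triangulation of the 3-sphere S^3.)

H_0 = Z,  H_1 = 0,  H_2 = 0,  H_3 = Z.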